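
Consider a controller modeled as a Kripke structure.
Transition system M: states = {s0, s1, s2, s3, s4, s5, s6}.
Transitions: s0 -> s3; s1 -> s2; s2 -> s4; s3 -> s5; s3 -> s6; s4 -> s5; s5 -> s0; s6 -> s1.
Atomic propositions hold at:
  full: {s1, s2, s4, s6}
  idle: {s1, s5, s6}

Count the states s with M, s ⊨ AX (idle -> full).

5

Sat(idle -> full) = {s0, s1, s2, s3, s4, s6}
Sat(AX (idle -> full)) = {s : every successor in {s0, s1, s2, s3, s4, s6}} = {s0, s1, s2, s5, s6}
|Sat(AX (idle -> full))| = |{s0, s1, s2, s5, s6}| = 5.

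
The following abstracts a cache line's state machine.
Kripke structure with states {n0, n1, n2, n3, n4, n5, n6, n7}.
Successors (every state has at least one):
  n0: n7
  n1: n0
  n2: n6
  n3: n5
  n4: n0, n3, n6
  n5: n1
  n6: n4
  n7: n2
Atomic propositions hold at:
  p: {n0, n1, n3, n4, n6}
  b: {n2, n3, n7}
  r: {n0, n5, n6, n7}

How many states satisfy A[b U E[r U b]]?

4

E[r U b]: least fixpoint, start Z0 = Sat(b) = {n2, n3, n7}, add states in Sat(r) with some successor in Z. Z1 = {n0, n2, n3, n7}; fixed.
Sat(E[r U b]) = {n0, n2, n3, n7}
A[b U E[r U b]]: least fixpoint, start Z0 = Sat(E[r U b]) = {n0, n2, n3, n7}, add states in Sat(b) with every successor in Z. Already a fixed point.
Sat(A[b U E[r U b]]) = {n0, n2, n3, n7}
|Sat(A[b U E[r U b]])| = |{n0, n2, n3, n7}| = 4.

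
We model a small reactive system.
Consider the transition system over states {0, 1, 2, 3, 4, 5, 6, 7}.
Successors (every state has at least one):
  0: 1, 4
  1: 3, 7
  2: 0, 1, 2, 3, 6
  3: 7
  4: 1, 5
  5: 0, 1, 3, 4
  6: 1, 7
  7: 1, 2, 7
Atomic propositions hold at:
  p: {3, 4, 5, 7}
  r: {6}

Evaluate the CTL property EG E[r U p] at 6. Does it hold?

Yes

E[r U p]: least fixpoint, start Z0 = Sat(p) = {3, 4, 5, 7}, add states in Sat(r) with some successor in Z. Z1 = {3, 4, 5, 6, 7}; fixed.
Sat(E[r U p]) = {3, 4, 5, 6, 7}
EG E[r U p]: greatest fixpoint, start Z0 = {3, 4, 5, 6, 7}, keep only states in Sat with some successor in Z. Already a fixed point.
Sat(EG E[r U p]) = {3, 4, 5, 6, 7}
6 ∈ Sat(EG E[r U p]) = {3, 4, 5, 6, 7}, so the formula holds at 6.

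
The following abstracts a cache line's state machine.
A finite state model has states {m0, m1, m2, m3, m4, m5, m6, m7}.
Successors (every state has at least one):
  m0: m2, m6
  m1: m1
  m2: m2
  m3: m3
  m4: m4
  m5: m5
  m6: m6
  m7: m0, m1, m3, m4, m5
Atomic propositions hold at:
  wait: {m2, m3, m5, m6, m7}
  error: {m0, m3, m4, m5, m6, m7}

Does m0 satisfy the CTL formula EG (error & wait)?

No

Sat(error & wait) = {m3, m5, m6, m7}
EG (error & wait): greatest fixpoint, start Z0 = {m3, m5, m6, m7}, keep only states in Sat with some successor in Z. Already a fixed point.
Sat(EG (error & wait)) = {m3, m5, m6, m7}
m0 ∉ Sat(EG (error & wait)) = {m3, m5, m6, m7}, so the formula does not hold at m0.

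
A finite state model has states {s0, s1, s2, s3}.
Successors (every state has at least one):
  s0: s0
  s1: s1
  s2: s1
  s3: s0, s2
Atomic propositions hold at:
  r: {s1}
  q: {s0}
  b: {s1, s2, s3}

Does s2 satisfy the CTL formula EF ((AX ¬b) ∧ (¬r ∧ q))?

No

Sat(¬b) = {s0}
Sat(AX ¬b) = {s : every successor in {s0}} = {s0}
Sat(¬r) = {s0, s2, s3}
Sat(¬r ∧ q) = {s0}
Sat((AX ¬b) ∧ (¬r ∧ q)) = {s0}
EF ((AX ¬b) ∧ (¬r ∧ q)): least fixpoint, start Z0 = {s0}, add states with some successor in Z. Z1 = {s0, s3}; fixed.
Sat(EF ((AX ¬b) ∧ (¬r ∧ q))) = {s0, s3}
s2 ∉ Sat(EF ((AX ¬b) ∧ (¬r ∧ q))) = {s0, s3}, so the formula does not hold at s2.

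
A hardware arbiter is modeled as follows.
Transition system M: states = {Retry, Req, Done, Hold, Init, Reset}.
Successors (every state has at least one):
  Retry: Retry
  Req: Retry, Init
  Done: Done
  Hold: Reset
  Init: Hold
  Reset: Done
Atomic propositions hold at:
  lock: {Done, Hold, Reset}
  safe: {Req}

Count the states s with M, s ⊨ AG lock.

AG lock: greatest fixpoint, start Z0 = {Done, Hold, Reset}, keep only states in Sat with every successor in Z. Already a fixed point.
Sat(AG lock) = {Done, Hold, Reset}
|Sat(AG lock)| = |{Done, Hold, Reset}| = 3.

3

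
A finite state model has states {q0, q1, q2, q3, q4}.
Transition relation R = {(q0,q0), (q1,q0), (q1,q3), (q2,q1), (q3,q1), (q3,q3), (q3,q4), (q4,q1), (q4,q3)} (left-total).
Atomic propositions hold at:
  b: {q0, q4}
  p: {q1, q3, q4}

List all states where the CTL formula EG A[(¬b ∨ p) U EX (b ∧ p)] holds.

Sat(¬b) = {q1, q2, q3}
Sat(¬b ∨ p) = {q1, q2, q3, q4}
Sat(b ∧ p) = {q4}
Sat(EX (b ∧ p)) = {s : some successor in {q4}} = {q3}
A[(¬b ∨ p) U EX (b ∧ p)]: least fixpoint, start Z0 = Sat(EX (b ∧ p)) = {q3}, add states in Sat(¬b ∨ p) with every successor in Z. Already a fixed point.
Sat(A[(¬b ∨ p) U EX (b ∧ p)]) = {q3}
EG A[(¬b ∨ p) U EX (b ∧ p)]: greatest fixpoint, start Z0 = {q3}, keep only states in Sat with some successor in Z. Already a fixed point.
Sat(EG A[(¬b ∨ p) U EX (b ∧ p)]) = {q3}

{q3}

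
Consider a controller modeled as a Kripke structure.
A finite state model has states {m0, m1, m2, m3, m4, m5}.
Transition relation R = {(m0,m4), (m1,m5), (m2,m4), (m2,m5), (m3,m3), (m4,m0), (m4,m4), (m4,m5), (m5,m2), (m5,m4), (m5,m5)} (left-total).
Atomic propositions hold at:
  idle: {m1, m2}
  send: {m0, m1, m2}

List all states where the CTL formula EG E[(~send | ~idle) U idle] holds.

{m0, m1, m2, m4, m5}

Sat(~send) = {m3, m4, m5}
Sat(~idle) = {m0, m3, m4, m5}
Sat(~send | ~idle) = {m0, m3, m4, m5}
E[(~send | ~idle) U idle]: least fixpoint, start Z0 = Sat(idle) = {m1, m2}, add states in Sat(~send | ~idle) with some successor in Z. Z1 = {m1, m2, m5}; Z2 = {m1, m2, m4, m5}; Z3 = {m0, m1, m2, m4, m5}; fixed.
Sat(E[(~send | ~idle) U idle]) = {m0, m1, m2, m4, m5}
EG E[(~send | ~idle) U idle]: greatest fixpoint, start Z0 = {m0, m1, m2, m4, m5}, keep only states in Sat with some successor in Z. Already a fixed point.
Sat(EG E[(~send | ~idle) U idle]) = {m0, m1, m2, m4, m5}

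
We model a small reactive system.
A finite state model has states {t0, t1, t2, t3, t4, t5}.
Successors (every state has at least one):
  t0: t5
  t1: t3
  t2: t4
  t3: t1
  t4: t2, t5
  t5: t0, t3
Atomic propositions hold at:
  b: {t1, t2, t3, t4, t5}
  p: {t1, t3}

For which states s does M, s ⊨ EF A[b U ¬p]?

Sat(¬p) = {t0, t2, t4, t5}
A[b U ¬p]: least fixpoint, start Z0 = Sat(¬p) = {t0, t2, t4, t5}, add states in Sat(b) with every successor in Z. Already a fixed point.
Sat(A[b U ¬p]) = {t0, t2, t4, t5}
EF A[b U ¬p]: least fixpoint, start Z0 = {t0, t2, t4, t5}, add states with some successor in Z. Already a fixed point.
Sat(EF A[b U ¬p]) = {t0, t2, t4, t5}

{t0, t2, t4, t5}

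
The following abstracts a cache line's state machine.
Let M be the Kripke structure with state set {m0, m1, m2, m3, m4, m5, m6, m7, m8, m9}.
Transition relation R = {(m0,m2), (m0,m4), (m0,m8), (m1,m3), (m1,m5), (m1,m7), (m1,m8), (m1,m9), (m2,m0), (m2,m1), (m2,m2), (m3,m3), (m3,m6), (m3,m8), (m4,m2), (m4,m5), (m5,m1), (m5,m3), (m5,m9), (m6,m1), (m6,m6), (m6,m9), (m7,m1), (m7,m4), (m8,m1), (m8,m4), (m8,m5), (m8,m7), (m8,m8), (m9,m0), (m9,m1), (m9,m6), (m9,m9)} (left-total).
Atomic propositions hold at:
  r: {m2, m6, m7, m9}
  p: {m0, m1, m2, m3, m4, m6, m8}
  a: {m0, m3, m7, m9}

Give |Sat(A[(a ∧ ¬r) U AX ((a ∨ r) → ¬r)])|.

1

Sat(¬r) = {m0, m1, m3, m4, m5, m8}
Sat(a ∧ ¬r) = {m0, m3}
Sat(a ∨ r) = {m0, m2, m3, m6, m7, m9}
Sat((a ∨ r) → ¬r) = {m0, m1, m3, m4, m5, m8}
Sat(AX ((a ∨ r) → ¬r)) = {s : every successor in {m0, m1, m3, m4, m5, m8}} = {m7}
A[(a ∧ ¬r) U AX ((a ∨ r) → ¬r)]: least fixpoint, start Z0 = Sat(AX ((a ∨ r) → ¬r)) = {m7}, add states in Sat(a ∧ ¬r) with every successor in Z. Already a fixed point.
Sat(A[(a ∧ ¬r) U AX ((a ∨ r) → ¬r)]) = {m7}
|Sat(A[(a ∧ ¬r) U AX ((a ∨ r) → ¬r)])| = |{m7}| = 1.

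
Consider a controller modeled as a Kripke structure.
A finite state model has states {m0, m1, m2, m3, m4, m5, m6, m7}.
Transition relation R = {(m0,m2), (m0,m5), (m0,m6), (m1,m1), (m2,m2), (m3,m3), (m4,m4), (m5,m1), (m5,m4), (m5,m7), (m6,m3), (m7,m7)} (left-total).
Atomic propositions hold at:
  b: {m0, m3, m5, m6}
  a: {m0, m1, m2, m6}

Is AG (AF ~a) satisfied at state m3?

Yes

Sat(~a) = {m3, m4, m5, m7}
AF ~a: least fixpoint, start Z0 = {m3, m4, m5, m7}, add states with every successor in Z. Z1 = {m3, m4, m5, m6, m7}; fixed.
Sat(AF ~a) = {m3, m4, m5, m6, m7}
AG (AF ~a): greatest fixpoint, start Z0 = {m3, m4, m5, m6, m7}, keep only states in Sat with every successor in Z. Z1 = {m3, m4, m6, m7}; fixed.
Sat(AG (AF ~a)) = {m3, m4, m6, m7}
m3 ∈ Sat(AG (AF ~a)) = {m3, m4, m6, m7}, so the formula holds at m3.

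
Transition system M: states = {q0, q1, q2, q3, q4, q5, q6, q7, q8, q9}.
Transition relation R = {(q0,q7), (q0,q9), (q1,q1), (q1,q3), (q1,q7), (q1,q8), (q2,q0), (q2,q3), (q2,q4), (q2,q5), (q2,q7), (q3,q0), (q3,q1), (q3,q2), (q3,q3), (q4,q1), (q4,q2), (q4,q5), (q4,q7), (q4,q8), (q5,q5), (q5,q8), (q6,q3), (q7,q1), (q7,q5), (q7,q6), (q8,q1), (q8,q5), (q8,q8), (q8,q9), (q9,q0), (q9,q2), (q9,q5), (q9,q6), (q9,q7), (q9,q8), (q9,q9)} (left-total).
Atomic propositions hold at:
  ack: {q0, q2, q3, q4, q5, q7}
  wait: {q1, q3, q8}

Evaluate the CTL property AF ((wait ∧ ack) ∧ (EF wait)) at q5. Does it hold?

Sat(wait ∧ ack) = {q3}
EF wait: least fixpoint, start Z0 = {q1, q3, q8}, add states with some successor in Z. Z1 = {q1, q2, q3, q4, q5, q6, q7, q8, q9}; Z2 = {q0, q1, q2, q3, q4, q5, q6, q7, q8, q9}; fixed.
Sat(EF wait) = {q0, q1, q2, q3, q4, q5, q6, q7, q8, q9}
Sat((wait ∧ ack) ∧ (EF wait)) = {q3}
AF ((wait ∧ ack) ∧ (EF wait)): least fixpoint, start Z0 = {q3}, add states with every successor in Z. Z1 = {q3, q6}; fixed.
Sat(AF ((wait ∧ ack) ∧ (EF wait))) = {q3, q6}
q5 ∉ Sat(AF ((wait ∧ ack) ∧ (EF wait))) = {q3, q6}, so the formula does not hold at q5.

No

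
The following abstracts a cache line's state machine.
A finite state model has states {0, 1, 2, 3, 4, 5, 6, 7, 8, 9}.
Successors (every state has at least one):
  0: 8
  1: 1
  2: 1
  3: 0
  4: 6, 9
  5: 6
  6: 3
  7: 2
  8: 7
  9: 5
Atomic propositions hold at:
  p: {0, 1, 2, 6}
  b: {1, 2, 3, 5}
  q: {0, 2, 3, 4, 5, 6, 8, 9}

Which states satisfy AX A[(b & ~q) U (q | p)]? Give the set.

Sat(~q) = {1, 7}
Sat(b & ~q) = {1}
Sat(q | p) = {0, 1, 2, 3, 4, 5, 6, 8, 9}
A[(b & ~q) U (q | p)]: least fixpoint, start Z0 = Sat((q | p)) = {0, 1, 2, 3, 4, 5, 6, 8, 9}, add states in Sat(b & ~q) with every successor in Z. Already a fixed point.
Sat(A[(b & ~q) U (q | p)]) = {0, 1, 2, 3, 4, 5, 6, 8, 9}
Sat(AX A[(b & ~q) U (q | p)]) = {s : every successor in {0, 1, 2, 3, 4, 5, 6, 8, 9}} = {0, 1, 2, 3, 4, 5, 6, 7, 9}

{0, 1, 2, 3, 4, 5, 6, 7, 9}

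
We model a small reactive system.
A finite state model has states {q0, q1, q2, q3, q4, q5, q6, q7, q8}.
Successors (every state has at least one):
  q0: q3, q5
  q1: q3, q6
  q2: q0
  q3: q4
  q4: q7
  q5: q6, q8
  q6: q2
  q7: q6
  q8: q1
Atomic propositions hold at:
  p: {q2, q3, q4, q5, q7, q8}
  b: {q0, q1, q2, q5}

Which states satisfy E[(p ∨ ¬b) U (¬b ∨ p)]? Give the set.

Sat(¬b) = {q3, q4, q6, q7, q8}
Sat(p ∨ ¬b) = {q2, q3, q4, q5, q6, q7, q8}
Sat(¬b ∨ p) = {q2, q3, q4, q5, q6, q7, q8}
E[(p ∨ ¬b) U (¬b ∨ p)]: least fixpoint, start Z0 = Sat((¬b ∨ p)) = {q2, q3, q4, q5, q6, q7, q8}, add states in Sat(p ∨ ¬b) with some successor in Z. Already a fixed point.
Sat(E[(p ∨ ¬b) U (¬b ∨ p)]) = {q2, q3, q4, q5, q6, q7, q8}

{q2, q3, q4, q5, q6, q7, q8}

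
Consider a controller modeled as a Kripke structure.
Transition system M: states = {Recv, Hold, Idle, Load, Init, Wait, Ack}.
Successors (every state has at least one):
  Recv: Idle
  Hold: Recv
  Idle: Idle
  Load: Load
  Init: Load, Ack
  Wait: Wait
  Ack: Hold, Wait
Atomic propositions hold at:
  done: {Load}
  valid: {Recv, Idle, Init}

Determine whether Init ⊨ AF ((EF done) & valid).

Yes

EF done: least fixpoint, start Z0 = {Load}, add states with some successor in Z. Z1 = {Load, Init}; fixed.
Sat(EF done) = {Load, Init}
Sat((EF done) & valid) = {Init}
AF ((EF done) & valid): least fixpoint, start Z0 = {Init}, add states with every successor in Z. Already a fixed point.
Sat(AF ((EF done) & valid)) = {Init}
Init ∈ Sat(AF ((EF done) & valid)) = {Init}, so the formula holds at Init.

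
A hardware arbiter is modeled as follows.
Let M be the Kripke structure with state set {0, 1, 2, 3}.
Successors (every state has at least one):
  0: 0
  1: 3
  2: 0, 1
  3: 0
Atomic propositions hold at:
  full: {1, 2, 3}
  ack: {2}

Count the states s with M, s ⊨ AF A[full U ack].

A[full U ack]: least fixpoint, start Z0 = Sat(ack) = {2}, add states in Sat(full) with every successor in Z. Already a fixed point.
Sat(A[full U ack]) = {2}
AF A[full U ack]: least fixpoint, start Z0 = {2}, add states with every successor in Z. Already a fixed point.
Sat(AF A[full U ack]) = {2}
|Sat(AF A[full U ack])| = |{2}| = 1.

1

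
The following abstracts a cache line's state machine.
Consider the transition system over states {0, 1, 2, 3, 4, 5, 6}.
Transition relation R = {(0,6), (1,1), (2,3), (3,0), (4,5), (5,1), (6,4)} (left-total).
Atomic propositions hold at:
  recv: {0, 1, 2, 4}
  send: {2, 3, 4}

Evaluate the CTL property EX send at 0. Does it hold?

Sat(EX send) = {s : some successor in {2, 3, 4}} = {2, 6}
0 ∉ Sat(EX send) = {2, 6}, so the formula does not hold at 0.

No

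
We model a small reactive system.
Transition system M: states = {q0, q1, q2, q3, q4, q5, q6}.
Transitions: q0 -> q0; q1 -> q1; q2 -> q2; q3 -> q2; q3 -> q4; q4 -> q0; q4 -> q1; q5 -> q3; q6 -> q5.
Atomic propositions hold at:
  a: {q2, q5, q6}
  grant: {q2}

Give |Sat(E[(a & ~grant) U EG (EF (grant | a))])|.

Sat(~grant) = {q0, q1, q3, q4, q5, q6}
Sat(a & ~grant) = {q5, q6}
Sat(grant | a) = {q2, q5, q6}
EF (grant | a): least fixpoint, start Z0 = {q2, q5, q6}, add states with some successor in Z. Z1 = {q2, q3, q5, q6}; fixed.
Sat(EF (grant | a)) = {q2, q3, q5, q6}
EG (EF (grant | a)): greatest fixpoint, start Z0 = {q2, q3, q5, q6}, keep only states in Sat with some successor in Z. Already a fixed point.
Sat(EG (EF (grant | a))) = {q2, q3, q5, q6}
E[(a & ~grant) U EG (EF (grant | a))]: least fixpoint, start Z0 = Sat(EG (EF (grant | a))) = {q2, q3, q5, q6}, add states in Sat(a & ~grant) with some successor in Z. Already a fixed point.
Sat(E[(a & ~grant) U EG (EF (grant | a))]) = {q2, q3, q5, q6}
|Sat(E[(a & ~grant) U EG (EF (grant | a))])| = |{q2, q3, q5, q6}| = 4.

4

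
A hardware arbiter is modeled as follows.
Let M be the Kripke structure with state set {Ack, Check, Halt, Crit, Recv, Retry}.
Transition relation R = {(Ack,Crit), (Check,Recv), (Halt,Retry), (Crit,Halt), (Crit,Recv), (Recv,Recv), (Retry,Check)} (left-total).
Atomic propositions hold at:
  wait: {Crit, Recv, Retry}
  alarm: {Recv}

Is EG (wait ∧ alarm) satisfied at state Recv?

Yes

Sat(wait ∧ alarm) = {Recv}
EG (wait ∧ alarm): greatest fixpoint, start Z0 = {Recv}, keep only states in Sat with some successor in Z. Already a fixed point.
Sat(EG (wait ∧ alarm)) = {Recv}
Recv ∈ Sat(EG (wait ∧ alarm)) = {Recv}, so the formula holds at Recv.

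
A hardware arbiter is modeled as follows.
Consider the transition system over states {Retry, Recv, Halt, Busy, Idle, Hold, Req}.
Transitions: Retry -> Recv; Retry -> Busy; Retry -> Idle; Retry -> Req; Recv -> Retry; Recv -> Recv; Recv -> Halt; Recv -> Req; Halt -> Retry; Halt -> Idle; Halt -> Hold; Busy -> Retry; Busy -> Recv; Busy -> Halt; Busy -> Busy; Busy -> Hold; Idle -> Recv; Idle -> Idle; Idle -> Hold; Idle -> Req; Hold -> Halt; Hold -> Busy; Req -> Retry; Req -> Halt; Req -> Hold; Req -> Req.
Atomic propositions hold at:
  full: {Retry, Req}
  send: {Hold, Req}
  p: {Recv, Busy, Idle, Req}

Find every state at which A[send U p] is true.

A[send U p]: least fixpoint, start Z0 = Sat(p) = {Recv, Busy, Idle, Req}, add states in Sat(send) with every successor in Z. Already a fixed point.
Sat(A[send U p]) = {Recv, Busy, Idle, Req}

{Recv, Busy, Idle, Req}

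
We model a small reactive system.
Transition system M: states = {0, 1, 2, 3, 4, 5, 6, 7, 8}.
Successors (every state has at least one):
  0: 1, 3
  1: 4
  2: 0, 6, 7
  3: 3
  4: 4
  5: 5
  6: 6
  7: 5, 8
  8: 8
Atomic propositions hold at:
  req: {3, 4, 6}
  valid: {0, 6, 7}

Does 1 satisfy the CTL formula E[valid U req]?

E[valid U req]: least fixpoint, start Z0 = Sat(req) = {3, 4, 6}, add states in Sat(valid) with some successor in Z. Z1 = {0, 3, 4, 6}; fixed.
Sat(E[valid U req]) = {0, 3, 4, 6}
1 ∉ Sat(E[valid U req]) = {0, 3, 4, 6}, so the formula does not hold at 1.

No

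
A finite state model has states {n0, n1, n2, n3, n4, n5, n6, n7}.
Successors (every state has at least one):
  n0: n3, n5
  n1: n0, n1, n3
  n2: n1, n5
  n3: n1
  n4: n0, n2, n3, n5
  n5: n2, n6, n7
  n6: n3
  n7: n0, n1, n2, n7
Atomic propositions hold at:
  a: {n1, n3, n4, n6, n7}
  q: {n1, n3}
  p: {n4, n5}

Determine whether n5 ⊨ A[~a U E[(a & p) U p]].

Yes

Sat(~a) = {n0, n2, n5}
Sat(a & p) = {n4}
E[(a & p) U p]: least fixpoint, start Z0 = Sat(p) = {n4, n5}, add states in Sat(a & p) with some successor in Z. Already a fixed point.
Sat(E[(a & p) U p]) = {n4, n5}
A[~a U E[(a & p) U p]]: least fixpoint, start Z0 = Sat(E[(a & p) U p]) = {n4, n5}, add states in Sat(~a) with every successor in Z. Already a fixed point.
Sat(A[~a U E[(a & p) U p]]) = {n4, n5}
n5 ∈ Sat(A[~a U E[(a & p) U p]]) = {n4, n5}, so the formula holds at n5.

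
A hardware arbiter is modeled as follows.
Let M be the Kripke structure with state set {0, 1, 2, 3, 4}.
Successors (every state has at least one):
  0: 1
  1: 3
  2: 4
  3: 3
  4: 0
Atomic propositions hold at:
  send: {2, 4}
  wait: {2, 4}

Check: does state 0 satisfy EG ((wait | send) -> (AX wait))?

Sat(wait | send) = {2, 4}
Sat(AX wait) = {s : every successor in {2, 4}} = {2}
Sat((wait | send) -> (AX wait)) = {0, 1, 2, 3}
EG ((wait | send) -> (AX wait)): greatest fixpoint, start Z0 = {0, 1, 2, 3}, keep only states in Sat with some successor in Z. Z1 = {0, 1, 3}; fixed.
Sat(EG ((wait | send) -> (AX wait))) = {0, 1, 3}
0 ∈ Sat(EG ((wait | send) -> (AX wait))) = {0, 1, 3}, so the formula holds at 0.

Yes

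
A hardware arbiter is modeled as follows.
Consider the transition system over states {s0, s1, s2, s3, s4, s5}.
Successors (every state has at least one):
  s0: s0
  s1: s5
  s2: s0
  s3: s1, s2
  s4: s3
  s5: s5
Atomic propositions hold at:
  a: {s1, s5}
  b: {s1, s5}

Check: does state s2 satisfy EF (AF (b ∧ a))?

No

Sat(b ∧ a) = {s1, s5}
AF (b ∧ a): least fixpoint, start Z0 = {s1, s5}, add states with every successor in Z. Already a fixed point.
Sat(AF (b ∧ a)) = {s1, s5}
EF (AF (b ∧ a)): least fixpoint, start Z0 = {s1, s5}, add states with some successor in Z. Z1 = {s1, s3, s5}; Z2 = {s1, s3, s4, s5}; fixed.
Sat(EF (AF (b ∧ a))) = {s1, s3, s4, s5}
s2 ∉ Sat(EF (AF (b ∧ a))) = {s1, s3, s4, s5}, so the formula does not hold at s2.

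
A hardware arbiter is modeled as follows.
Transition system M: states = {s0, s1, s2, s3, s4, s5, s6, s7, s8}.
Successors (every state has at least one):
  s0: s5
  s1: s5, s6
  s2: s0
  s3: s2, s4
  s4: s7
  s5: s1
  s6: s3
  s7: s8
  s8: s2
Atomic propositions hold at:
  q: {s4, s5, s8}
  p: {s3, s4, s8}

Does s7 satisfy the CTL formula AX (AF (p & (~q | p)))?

Sat(~q) = {s0, s1, s2, s3, s6, s7}
Sat(~q | p) = {s0, s1, s2, s3, s4, s6, s7, s8}
Sat(p & (~q | p)) = {s3, s4, s8}
AF (p & (~q | p)): least fixpoint, start Z0 = {s3, s4, s8}, add states with every successor in Z. Z1 = {s3, s4, s6, s7, s8}; fixed.
Sat(AF (p & (~q | p))) = {s3, s4, s6, s7, s8}
Sat(AX (AF (p & (~q | p)))) = {s : every successor in {s3, s4, s6, s7, s8}} = {s4, s6, s7}
s7 ∈ Sat(AX (AF (p & (~q | p)))) = {s4, s6, s7}, so the formula holds at s7.

Yes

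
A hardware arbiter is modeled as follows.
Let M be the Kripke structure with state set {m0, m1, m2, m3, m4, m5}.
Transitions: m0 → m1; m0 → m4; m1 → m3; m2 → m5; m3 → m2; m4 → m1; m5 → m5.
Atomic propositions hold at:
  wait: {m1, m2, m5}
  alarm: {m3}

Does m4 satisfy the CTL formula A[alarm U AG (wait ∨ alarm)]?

No

Sat(wait ∨ alarm) = {m1, m2, m3, m5}
AG (wait ∨ alarm): greatest fixpoint, start Z0 = {m1, m2, m3, m5}, keep only states in Sat with every successor in Z. Already a fixed point.
Sat(AG (wait ∨ alarm)) = {m1, m2, m3, m5}
A[alarm U AG (wait ∨ alarm)]: least fixpoint, start Z0 = Sat(AG (wait ∨ alarm)) = {m1, m2, m3, m5}, add states in Sat(alarm) with every successor in Z. Already a fixed point.
Sat(A[alarm U AG (wait ∨ alarm)]) = {m1, m2, m3, m5}
m4 ∉ Sat(A[alarm U AG (wait ∨ alarm)]) = {m1, m2, m3, m5}, so the formula does not hold at m4.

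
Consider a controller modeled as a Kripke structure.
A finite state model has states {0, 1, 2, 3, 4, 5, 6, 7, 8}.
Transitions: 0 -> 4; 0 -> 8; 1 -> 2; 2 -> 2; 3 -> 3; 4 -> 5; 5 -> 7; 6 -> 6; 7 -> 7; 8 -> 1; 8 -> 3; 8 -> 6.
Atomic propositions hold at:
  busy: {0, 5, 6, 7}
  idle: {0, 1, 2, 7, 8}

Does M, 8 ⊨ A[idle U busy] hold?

No

A[idle U busy]: least fixpoint, start Z0 = Sat(busy) = {0, 5, 6, 7}, add states in Sat(idle) with every successor in Z. Already a fixed point.
Sat(A[idle U busy]) = {0, 5, 6, 7}
8 ∉ Sat(A[idle U busy]) = {0, 5, 6, 7}, so the formula does not hold at 8.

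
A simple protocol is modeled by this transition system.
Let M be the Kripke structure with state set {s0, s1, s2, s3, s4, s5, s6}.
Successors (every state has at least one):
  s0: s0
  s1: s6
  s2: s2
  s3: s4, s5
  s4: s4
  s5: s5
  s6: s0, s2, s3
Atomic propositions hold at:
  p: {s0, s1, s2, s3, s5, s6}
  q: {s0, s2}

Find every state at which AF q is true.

{s0, s2}

AF q: least fixpoint, start Z0 = {s0, s2}, add states with every successor in Z. Already a fixed point.
Sat(AF q) = {s0, s2}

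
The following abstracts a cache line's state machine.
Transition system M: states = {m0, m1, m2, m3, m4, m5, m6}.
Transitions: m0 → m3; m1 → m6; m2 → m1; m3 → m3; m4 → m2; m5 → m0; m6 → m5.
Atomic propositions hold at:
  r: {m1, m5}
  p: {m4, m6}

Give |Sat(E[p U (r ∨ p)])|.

4

Sat(r ∨ p) = {m1, m4, m5, m6}
E[p U (r ∨ p)]: least fixpoint, start Z0 = Sat((r ∨ p)) = {m1, m4, m5, m6}, add states in Sat(p) with some successor in Z. Already a fixed point.
Sat(E[p U (r ∨ p)]) = {m1, m4, m5, m6}
|Sat(E[p U (r ∨ p)])| = |{m1, m4, m5, m6}| = 4.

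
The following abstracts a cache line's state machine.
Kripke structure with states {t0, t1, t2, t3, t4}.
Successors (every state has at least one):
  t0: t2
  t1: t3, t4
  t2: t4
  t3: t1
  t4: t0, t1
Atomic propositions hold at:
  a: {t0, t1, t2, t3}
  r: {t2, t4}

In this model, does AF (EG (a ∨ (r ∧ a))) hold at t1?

Yes

Sat(r ∧ a) = {t2}
Sat(a ∨ (r ∧ a)) = {t0, t1, t2, t3}
EG (a ∨ (r ∧ a)): greatest fixpoint, start Z0 = {t0, t1, t2, t3}, keep only states in Sat with some successor in Z. Z1 = {t0, t1, t3}; Z2 = {t1, t3}; fixed.
Sat(EG (a ∨ (r ∧ a))) = {t1, t3}
AF (EG (a ∨ (r ∧ a))): least fixpoint, start Z0 = {t1, t3}, add states with every successor in Z. Already a fixed point.
Sat(AF (EG (a ∨ (r ∧ a)))) = {t1, t3}
t1 ∈ Sat(AF (EG (a ∨ (r ∧ a)))) = {t1, t3}, so the formula holds at t1.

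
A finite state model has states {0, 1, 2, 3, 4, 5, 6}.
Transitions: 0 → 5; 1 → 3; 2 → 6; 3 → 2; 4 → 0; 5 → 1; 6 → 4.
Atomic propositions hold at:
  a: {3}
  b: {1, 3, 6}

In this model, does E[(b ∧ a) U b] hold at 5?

No

Sat(b ∧ a) = {3}
E[(b ∧ a) U b]: least fixpoint, start Z0 = Sat(b) = {1, 3, 6}, add states in Sat(b ∧ a) with some successor in Z. Already a fixed point.
Sat(E[(b ∧ a) U b]) = {1, 3, 6}
5 ∉ Sat(E[(b ∧ a) U b]) = {1, 3, 6}, so the formula does not hold at 5.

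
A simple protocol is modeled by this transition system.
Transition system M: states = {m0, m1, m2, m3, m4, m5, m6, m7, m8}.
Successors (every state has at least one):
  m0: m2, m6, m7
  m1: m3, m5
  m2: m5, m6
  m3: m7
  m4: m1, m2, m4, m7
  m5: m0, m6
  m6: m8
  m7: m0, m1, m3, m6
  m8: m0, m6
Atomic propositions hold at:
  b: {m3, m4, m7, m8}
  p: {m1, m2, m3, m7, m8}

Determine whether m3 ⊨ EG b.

Yes

EG b: greatest fixpoint, start Z0 = {m3, m4, m7, m8}, keep only states in Sat with some successor in Z. Z1 = {m3, m4, m7}; fixed.
Sat(EG b) = {m3, m4, m7}
m3 ∈ Sat(EG b) = {m3, m4, m7}, so the formula holds at m3.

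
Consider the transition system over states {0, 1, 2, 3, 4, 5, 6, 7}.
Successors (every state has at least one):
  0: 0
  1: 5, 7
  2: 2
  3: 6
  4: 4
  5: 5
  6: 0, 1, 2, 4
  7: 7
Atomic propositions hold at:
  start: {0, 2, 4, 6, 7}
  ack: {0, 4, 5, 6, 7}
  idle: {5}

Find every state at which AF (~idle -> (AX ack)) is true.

{0, 1, 3, 4, 5, 7}

Sat(~idle) = {0, 1, 2, 3, 4, 6, 7}
Sat(AX ack) = {s : every successor in {0, 4, 5, 6, 7}} = {0, 1, 3, 4, 5, 7}
Sat(~idle -> (AX ack)) = {0, 1, 3, 4, 5, 7}
AF (~idle -> (AX ack)): least fixpoint, start Z0 = {0, 1, 3, 4, 5, 7}, add states with every successor in Z. Already a fixed point.
Sat(AF (~idle -> (AX ack))) = {0, 1, 3, 4, 5, 7}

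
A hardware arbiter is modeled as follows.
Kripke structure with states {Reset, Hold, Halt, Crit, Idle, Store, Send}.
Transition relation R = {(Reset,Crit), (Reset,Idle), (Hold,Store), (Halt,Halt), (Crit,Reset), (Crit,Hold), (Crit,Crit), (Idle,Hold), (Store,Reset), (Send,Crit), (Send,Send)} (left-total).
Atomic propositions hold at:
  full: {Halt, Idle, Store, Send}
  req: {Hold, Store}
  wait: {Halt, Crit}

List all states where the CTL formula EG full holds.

EG full: greatest fixpoint, start Z0 = {Halt, Idle, Store, Send}, keep only states in Sat with some successor in Z. Z1 = {Halt, Send}; fixed.
Sat(EG full) = {Halt, Send}

{Halt, Send}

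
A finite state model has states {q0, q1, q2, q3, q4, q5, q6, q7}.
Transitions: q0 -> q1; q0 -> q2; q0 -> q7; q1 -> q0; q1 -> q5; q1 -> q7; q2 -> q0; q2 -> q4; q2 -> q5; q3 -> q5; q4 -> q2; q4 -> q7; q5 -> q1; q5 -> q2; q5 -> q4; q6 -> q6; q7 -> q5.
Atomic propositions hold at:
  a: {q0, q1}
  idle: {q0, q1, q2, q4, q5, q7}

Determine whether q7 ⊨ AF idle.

AF idle: least fixpoint, start Z0 = {q0, q1, q2, q4, q5, q7}, add states with every successor in Z. Z1 = {q0, q1, q2, q3, q4, q5, q7}; fixed.
Sat(AF idle) = {q0, q1, q2, q3, q4, q5, q7}
q7 ∈ Sat(AF idle) = {q0, q1, q2, q3, q4, q5, q7}, so the formula holds at q7.

Yes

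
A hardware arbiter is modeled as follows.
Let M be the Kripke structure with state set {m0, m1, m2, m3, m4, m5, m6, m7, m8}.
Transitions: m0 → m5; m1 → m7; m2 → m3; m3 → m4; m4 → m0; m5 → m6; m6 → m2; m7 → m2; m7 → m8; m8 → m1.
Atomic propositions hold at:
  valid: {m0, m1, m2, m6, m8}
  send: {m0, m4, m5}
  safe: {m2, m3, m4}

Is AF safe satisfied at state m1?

AF safe: least fixpoint, start Z0 = {m2, m3, m4}, add states with every successor in Z. Z1 = {m2, m3, m4, m6}; Z2 = {m2, m3, m4, m5, m6}; Z3 = {m0, m2, m3, m4, m5, m6}; fixed.
Sat(AF safe) = {m0, m2, m3, m4, m5, m6}
m1 ∉ Sat(AF safe) = {m0, m2, m3, m4, m5, m6}, so the formula does not hold at m1.

No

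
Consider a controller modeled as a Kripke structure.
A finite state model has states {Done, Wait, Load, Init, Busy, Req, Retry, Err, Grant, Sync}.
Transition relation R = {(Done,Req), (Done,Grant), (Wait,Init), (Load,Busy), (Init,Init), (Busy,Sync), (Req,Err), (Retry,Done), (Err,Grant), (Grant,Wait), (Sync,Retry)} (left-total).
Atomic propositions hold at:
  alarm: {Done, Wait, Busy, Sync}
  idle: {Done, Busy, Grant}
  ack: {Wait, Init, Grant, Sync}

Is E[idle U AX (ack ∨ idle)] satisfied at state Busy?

Yes

Sat(ack ∨ idle) = {Done, Wait, Init, Busy, Grant, Sync}
Sat(AX (ack ∨ idle)) = {s : every successor in {Done, Wait, Init, Busy, Grant, Sync}} = {Wait, Load, Init, Busy, Retry, Err, Grant}
E[idle U AX (ack ∨ idle)]: least fixpoint, start Z0 = Sat(AX (ack ∨ idle)) = {Wait, Load, Init, Busy, Retry, Err, Grant}, add states in Sat(idle) with some successor in Z. Z1 = {Done, Wait, Load, Init, Busy, Retry, Err, Grant}; fixed.
Sat(E[idle U AX (ack ∨ idle)]) = {Done, Wait, Load, Init, Busy, Retry, Err, Grant}
Busy ∈ Sat(E[idle U AX (ack ∨ idle)]) = {Done, Wait, Load, Init, Busy, Retry, Err, Grant}, so the formula holds at Busy.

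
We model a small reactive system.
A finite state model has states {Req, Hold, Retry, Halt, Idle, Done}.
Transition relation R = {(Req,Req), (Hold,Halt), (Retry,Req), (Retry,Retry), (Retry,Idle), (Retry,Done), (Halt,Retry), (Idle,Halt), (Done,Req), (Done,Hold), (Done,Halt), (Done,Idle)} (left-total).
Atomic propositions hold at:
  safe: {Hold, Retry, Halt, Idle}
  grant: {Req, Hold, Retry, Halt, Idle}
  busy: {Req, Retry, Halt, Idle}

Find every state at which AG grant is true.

AG grant: greatest fixpoint, start Z0 = {Req, Hold, Retry, Halt, Idle}, keep only states in Sat with every successor in Z. Z1 = {Req, Hold, Halt, Idle}; Z2 = {Req, Hold, Idle}; Z3 = {Req}; fixed.
Sat(AG grant) = {Req}

{Req}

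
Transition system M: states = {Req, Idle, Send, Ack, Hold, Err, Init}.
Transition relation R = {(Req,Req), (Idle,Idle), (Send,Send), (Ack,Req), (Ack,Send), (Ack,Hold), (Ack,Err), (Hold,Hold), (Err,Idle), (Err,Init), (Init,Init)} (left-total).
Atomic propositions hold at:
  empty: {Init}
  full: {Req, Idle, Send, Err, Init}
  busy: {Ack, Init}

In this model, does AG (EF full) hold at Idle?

EF full: least fixpoint, start Z0 = {Req, Idle, Send, Err, Init}, add states with some successor in Z. Z1 = {Req, Idle, Send, Ack, Err, Init}; fixed.
Sat(EF full) = {Req, Idle, Send, Ack, Err, Init}
AG (EF full): greatest fixpoint, start Z0 = {Req, Idle, Send, Ack, Err, Init}, keep only states in Sat with every successor in Z. Z1 = {Req, Idle, Send, Err, Init}; fixed.
Sat(AG (EF full)) = {Req, Idle, Send, Err, Init}
Idle ∈ Sat(AG (EF full)) = {Req, Idle, Send, Err, Init}, so the formula holds at Idle.

Yes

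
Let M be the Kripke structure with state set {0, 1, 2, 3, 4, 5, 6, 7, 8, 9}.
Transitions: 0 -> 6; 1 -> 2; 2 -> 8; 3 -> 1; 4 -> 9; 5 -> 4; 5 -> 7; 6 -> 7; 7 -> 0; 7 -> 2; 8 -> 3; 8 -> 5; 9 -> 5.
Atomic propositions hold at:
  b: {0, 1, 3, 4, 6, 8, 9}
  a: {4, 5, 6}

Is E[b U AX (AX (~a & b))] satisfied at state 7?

Sat(~a) = {0, 1, 2, 3, 7, 8, 9}
Sat(~a & b) = {0, 1, 3, 8, 9}
Sat(AX (~a & b)) = {s : every successor in {0, 1, 3, 8, 9}} = {2, 3, 4}
Sat(AX (AX (~a & b))) = {s : every successor in {2, 3, 4}} = {1}
E[b U AX (AX (~a & b))]: least fixpoint, start Z0 = Sat(AX (AX (~a & b))) = {1}, add states in Sat(b) with some successor in Z. Z1 = {1, 3}; Z2 = {1, 3, 8}; fixed.
Sat(E[b U AX (AX (~a & b))]) = {1, 3, 8}
7 ∉ Sat(E[b U AX (AX (~a & b))]) = {1, 3, 8}, so the formula does not hold at 7.

No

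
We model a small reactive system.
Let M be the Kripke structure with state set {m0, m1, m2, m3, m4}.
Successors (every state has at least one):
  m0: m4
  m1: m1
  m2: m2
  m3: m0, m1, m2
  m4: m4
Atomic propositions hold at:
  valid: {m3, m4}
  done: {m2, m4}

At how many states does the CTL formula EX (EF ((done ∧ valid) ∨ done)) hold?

Sat(done ∧ valid) = {m4}
Sat((done ∧ valid) ∨ done) = {m2, m4}
EF ((done ∧ valid) ∨ done): least fixpoint, start Z0 = {m2, m4}, add states with some successor in Z. Z1 = {m0, m2, m3, m4}; fixed.
Sat(EF ((done ∧ valid) ∨ done)) = {m0, m2, m3, m4}
Sat(EX (EF ((done ∧ valid) ∨ done))) = {s : some successor in {m0, m2, m3, m4}} = {m0, m2, m3, m4}
|Sat(EX (EF ((done ∧ valid) ∨ done)))| = |{m0, m2, m3, m4}| = 4.

4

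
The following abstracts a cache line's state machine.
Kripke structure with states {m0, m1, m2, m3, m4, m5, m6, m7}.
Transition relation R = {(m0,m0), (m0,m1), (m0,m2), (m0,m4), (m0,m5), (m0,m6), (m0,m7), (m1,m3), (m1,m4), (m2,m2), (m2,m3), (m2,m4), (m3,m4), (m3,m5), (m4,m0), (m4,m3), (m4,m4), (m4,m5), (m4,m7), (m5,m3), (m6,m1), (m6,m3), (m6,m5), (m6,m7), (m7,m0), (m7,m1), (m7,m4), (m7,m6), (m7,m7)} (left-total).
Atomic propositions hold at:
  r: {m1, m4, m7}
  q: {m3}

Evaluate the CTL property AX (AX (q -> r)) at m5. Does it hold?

Yes

Sat(q -> r) = {m0, m1, m2, m4, m5, m6, m7}
Sat(AX (q -> r)) = {s : every successor in {m0, m1, m2, m4, m5, m6, m7}} = {m0, m3, m7}
Sat(AX (AX (q -> r))) = {s : every successor in {m0, m3, m7}} = {m5}
m5 ∈ Sat(AX (AX (q -> r))) = {m5}, so the formula holds at m5.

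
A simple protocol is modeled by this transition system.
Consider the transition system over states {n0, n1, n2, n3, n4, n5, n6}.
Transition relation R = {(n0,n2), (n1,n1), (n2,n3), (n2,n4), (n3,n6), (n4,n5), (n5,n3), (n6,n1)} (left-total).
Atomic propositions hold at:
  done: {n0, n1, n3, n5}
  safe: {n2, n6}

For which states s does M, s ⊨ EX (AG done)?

AG done: greatest fixpoint, start Z0 = {n0, n1, n3, n5}, keep only states in Sat with every successor in Z. Z1 = {n1, n5}; Z2 = {n1}; fixed.
Sat(AG done) = {n1}
Sat(EX (AG done)) = {s : some successor in {n1}} = {n1, n6}

{n1, n6}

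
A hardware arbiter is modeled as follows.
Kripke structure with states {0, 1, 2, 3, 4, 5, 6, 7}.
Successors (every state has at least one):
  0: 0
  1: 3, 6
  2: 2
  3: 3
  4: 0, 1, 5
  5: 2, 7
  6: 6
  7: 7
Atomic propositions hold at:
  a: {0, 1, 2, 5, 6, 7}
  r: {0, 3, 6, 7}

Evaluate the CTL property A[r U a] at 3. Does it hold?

No

A[r U a]: least fixpoint, start Z0 = Sat(a) = {0, 1, 2, 5, 6, 7}, add states in Sat(r) with every successor in Z. Already a fixed point.
Sat(A[r U a]) = {0, 1, 2, 5, 6, 7}
3 ∉ Sat(A[r U a]) = {0, 1, 2, 5, 6, 7}, so the formula does not hold at 3.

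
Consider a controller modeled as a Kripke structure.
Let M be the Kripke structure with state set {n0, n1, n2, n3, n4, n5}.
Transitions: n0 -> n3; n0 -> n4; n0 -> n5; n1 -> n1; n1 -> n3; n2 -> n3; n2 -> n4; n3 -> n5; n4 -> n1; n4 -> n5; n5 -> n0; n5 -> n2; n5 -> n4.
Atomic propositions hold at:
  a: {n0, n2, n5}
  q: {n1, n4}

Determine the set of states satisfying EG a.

EG a: greatest fixpoint, start Z0 = {n0, n2, n5}, keep only states in Sat with some successor in Z. Z1 = {n0, n5}; fixed.
Sat(EG a) = {n0, n5}

{n0, n5}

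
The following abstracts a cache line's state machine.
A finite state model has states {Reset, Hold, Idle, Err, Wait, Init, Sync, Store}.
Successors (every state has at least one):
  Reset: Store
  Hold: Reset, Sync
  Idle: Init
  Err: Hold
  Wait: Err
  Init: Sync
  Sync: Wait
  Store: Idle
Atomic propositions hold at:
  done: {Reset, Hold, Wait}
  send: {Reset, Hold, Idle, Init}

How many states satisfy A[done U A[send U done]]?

3

A[send U done]: least fixpoint, start Z0 = Sat(done) = {Reset, Hold, Wait}, add states in Sat(send) with every successor in Z. Already a fixed point.
Sat(A[send U done]) = {Reset, Hold, Wait}
A[done U A[send U done]]: least fixpoint, start Z0 = Sat(A[send U done]) = {Reset, Hold, Wait}, add states in Sat(done) with every successor in Z. Already a fixed point.
Sat(A[done U A[send U done]]) = {Reset, Hold, Wait}
|Sat(A[done U A[send U done]])| = |{Reset, Hold, Wait}| = 3.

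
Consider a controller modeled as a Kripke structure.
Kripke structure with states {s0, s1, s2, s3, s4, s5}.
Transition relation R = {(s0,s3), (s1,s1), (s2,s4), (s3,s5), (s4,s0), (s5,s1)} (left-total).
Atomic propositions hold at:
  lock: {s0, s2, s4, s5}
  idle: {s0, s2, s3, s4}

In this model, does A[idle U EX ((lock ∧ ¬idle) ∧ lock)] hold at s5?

Sat(¬idle) = {s1, s5}
Sat(lock ∧ ¬idle) = {s5}
Sat((lock ∧ ¬idle) ∧ lock) = {s5}
Sat(EX ((lock ∧ ¬idle) ∧ lock)) = {s : some successor in {s5}} = {s3}
A[idle U EX ((lock ∧ ¬idle) ∧ lock)]: least fixpoint, start Z0 = Sat(EX ((lock ∧ ¬idle) ∧ lock)) = {s3}, add states in Sat(idle) with every successor in Z. Z1 = {s0, s3}; Z2 = {s0, s3, s4}; Z3 = {s0, s2, s3, s4}; fixed.
Sat(A[idle U EX ((lock ∧ ¬idle) ∧ lock)]) = {s0, s2, s3, s4}
s5 ∉ Sat(A[idle U EX ((lock ∧ ¬idle) ∧ lock)]) = {s0, s2, s3, s4}, so the formula does not hold at s5.

No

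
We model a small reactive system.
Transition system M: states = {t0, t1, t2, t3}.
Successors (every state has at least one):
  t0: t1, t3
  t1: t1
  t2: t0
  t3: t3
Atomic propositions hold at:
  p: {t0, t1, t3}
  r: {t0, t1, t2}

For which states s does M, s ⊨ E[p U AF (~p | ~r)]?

{t0, t2, t3}

Sat(~p) = {t2}
Sat(~r) = {t3}
Sat(~p | ~r) = {t2, t3}
AF (~p | ~r): least fixpoint, start Z0 = {t2, t3}, add states with every successor in Z. Already a fixed point.
Sat(AF (~p | ~r)) = {t2, t3}
E[p U AF (~p | ~r)]: least fixpoint, start Z0 = Sat(AF (~p | ~r)) = {t2, t3}, add states in Sat(p) with some successor in Z. Z1 = {t0, t2, t3}; fixed.
Sat(E[p U AF (~p | ~r)]) = {t0, t2, t3}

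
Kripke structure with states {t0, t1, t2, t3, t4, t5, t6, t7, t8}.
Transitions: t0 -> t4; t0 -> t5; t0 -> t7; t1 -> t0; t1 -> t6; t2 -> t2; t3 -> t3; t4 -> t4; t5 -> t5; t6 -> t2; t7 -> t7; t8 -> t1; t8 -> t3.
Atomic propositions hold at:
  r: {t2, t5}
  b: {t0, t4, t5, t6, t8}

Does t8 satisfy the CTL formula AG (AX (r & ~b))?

No

Sat(~b) = {t1, t2, t3, t7}
Sat(r & ~b) = {t2}
Sat(AX (r & ~b)) = {s : every successor in {t2}} = {t2, t6}
AG (AX (r & ~b)): greatest fixpoint, start Z0 = {t2, t6}, keep only states in Sat with every successor in Z. Already a fixed point.
Sat(AG (AX (r & ~b))) = {t2, t6}
t8 ∉ Sat(AG (AX (r & ~b))) = {t2, t6}, so the formula does not hold at t8.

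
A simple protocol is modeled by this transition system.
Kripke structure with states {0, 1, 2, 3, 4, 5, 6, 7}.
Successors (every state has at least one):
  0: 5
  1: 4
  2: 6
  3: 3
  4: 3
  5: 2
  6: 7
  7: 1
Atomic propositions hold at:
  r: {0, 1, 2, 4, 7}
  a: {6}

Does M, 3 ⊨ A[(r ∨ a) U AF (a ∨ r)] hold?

No

Sat(r ∨ a) = {0, 1, 2, 4, 6, 7}
Sat(a ∨ r) = {0, 1, 2, 4, 6, 7}
AF (a ∨ r): least fixpoint, start Z0 = {0, 1, 2, 4, 6, 7}, add states with every successor in Z. Z1 = {0, 1, 2, 4, 5, 6, 7}; fixed.
Sat(AF (a ∨ r)) = {0, 1, 2, 4, 5, 6, 7}
A[(r ∨ a) U AF (a ∨ r)]: least fixpoint, start Z0 = Sat(AF (a ∨ r)) = {0, 1, 2, 4, 5, 6, 7}, add states in Sat(r ∨ a) with every successor in Z. Already a fixed point.
Sat(A[(r ∨ a) U AF (a ∨ r)]) = {0, 1, 2, 4, 5, 6, 7}
3 ∉ Sat(A[(r ∨ a) U AF (a ∨ r)]) = {0, 1, 2, 4, 5, 6, 7}, so the formula does not hold at 3.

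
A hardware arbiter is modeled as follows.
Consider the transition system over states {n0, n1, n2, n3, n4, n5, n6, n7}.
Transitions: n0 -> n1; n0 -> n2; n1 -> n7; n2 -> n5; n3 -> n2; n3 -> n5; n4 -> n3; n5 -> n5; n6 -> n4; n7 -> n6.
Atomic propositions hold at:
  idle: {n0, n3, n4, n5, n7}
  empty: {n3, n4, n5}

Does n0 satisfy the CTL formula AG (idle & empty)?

No

Sat(idle & empty) = {n3, n4, n5}
AG (idle & empty): greatest fixpoint, start Z0 = {n3, n4, n5}, keep only states in Sat with every successor in Z. Z1 = {n4, n5}; Z2 = {n5}; fixed.
Sat(AG (idle & empty)) = {n5}
n0 ∉ Sat(AG (idle & empty)) = {n5}, so the formula does not hold at n0.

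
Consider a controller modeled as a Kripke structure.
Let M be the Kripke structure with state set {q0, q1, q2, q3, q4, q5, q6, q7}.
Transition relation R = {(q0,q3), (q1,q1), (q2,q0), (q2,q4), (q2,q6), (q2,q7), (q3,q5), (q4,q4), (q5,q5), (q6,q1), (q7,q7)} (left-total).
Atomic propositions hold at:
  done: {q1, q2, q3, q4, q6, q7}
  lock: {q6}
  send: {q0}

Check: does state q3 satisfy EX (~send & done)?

Sat(~send) = {q1, q2, q3, q4, q5, q6, q7}
Sat(~send & done) = {q1, q2, q3, q4, q6, q7}
Sat(EX (~send & done)) = {s : some successor in {q1, q2, q3, q4, q6, q7}} = {q0, q1, q2, q4, q6, q7}
q3 ∉ Sat(EX (~send & done)) = {q0, q1, q2, q4, q6, q7}, so the formula does not hold at q3.

No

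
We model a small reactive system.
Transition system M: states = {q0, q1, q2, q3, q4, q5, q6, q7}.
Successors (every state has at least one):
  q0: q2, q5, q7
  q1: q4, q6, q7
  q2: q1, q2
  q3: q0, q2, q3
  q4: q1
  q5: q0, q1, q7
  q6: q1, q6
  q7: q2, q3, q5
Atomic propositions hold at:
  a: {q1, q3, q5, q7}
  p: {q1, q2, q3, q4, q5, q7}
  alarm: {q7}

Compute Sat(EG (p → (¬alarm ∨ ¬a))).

{q0, q1, q2, q3, q4, q5, q6}

Sat(¬alarm) = {q0, q1, q2, q3, q4, q5, q6}
Sat(¬a) = {q0, q2, q4, q6}
Sat(¬alarm ∨ ¬a) = {q0, q1, q2, q3, q4, q5, q6}
Sat(p → (¬alarm ∨ ¬a)) = {q0, q1, q2, q3, q4, q5, q6}
EG (p → (¬alarm ∨ ¬a)): greatest fixpoint, start Z0 = {q0, q1, q2, q3, q4, q5, q6}, keep only states in Sat with some successor in Z. Already a fixed point.
Sat(EG (p → (¬alarm ∨ ¬a))) = {q0, q1, q2, q3, q4, q5, q6}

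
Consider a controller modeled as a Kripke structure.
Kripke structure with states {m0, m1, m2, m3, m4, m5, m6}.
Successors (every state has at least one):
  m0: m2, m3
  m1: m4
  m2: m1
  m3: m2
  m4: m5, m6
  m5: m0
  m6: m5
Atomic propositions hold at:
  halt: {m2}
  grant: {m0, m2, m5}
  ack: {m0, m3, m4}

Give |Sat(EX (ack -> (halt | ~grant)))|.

6

Sat(~grant) = {m1, m3, m4, m6}
Sat(halt | ~grant) = {m1, m2, m3, m4, m6}
Sat(ack -> (halt | ~grant)) = {m1, m2, m3, m4, m5, m6}
Sat(EX (ack -> (halt | ~grant))) = {s : some successor in {m1, m2, m3, m4, m5, m6}} = {m0, m1, m2, m3, m4, m6}
|Sat(EX (ack -> (halt | ~grant)))| = |{m0, m1, m2, m3, m4, m6}| = 6.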